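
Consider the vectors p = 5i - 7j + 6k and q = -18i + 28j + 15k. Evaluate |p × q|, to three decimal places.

i: (-7)·15 - 6·28 = -105 - 168 = -273
j: 6·(-18) - 5·15 = -108 - 75 = -183
k: 5·28 - (-7)·(-18) = 140 - 126 = 14
p × q = (-273, -183, 14)
|p × q| = √((-273)² + (-183)² + 14²) = √108214 ≈ 328.9590

328.959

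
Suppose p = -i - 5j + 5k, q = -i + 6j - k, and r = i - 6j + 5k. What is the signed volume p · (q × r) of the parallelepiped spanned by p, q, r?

q × r:
i: 6·5 - (-1)·(-6) = 30 - 6 = 24
j: (-1)·1 - (-1)·5 = -1 - (-5) = 4
k: (-1)·(-6) - 6·1 = 6 - 6 = 0
q × r = (24, 4, 0)
p · (q × r) = (-1)·24 + (-5)·4 + 5·0 = -24 - 20 + 0 = -44

-44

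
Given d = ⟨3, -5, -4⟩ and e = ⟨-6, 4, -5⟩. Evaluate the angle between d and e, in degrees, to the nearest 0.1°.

106.9

d · e = 3·(-6) + (-5)·4 + (-4)·(-5) = -18 - 20 + 20 = -18
|d|² = 9 + 25 + 16 = 50,  |d| = √50 ≈ 7.071068
|e|² = 36 + 16 + 25 = 77,  |e| = √77 ≈ 8.774964
cos θ = -18 / (7.071068 · 8.774964) ≈ -0.29010
θ = arccos(-0.29010) ≈ 106.9°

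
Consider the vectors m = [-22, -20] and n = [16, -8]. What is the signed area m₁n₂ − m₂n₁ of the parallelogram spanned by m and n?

(-22)·(-8) - (-20)·16 = 176 - (-320) = 496

496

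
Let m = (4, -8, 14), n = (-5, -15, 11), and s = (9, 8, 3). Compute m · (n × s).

-114

n × s:
i: (-15)·3 - 11·8 = -45 - 88 = -133
j: 11·9 - (-5)·3 = 99 - (-15) = 114
k: (-5)·8 - (-15)·9 = -40 - (-135) = 95
n × s = (-133, 114, 95)
m · (n × s) = 4·(-133) + (-8)·114 + 14·95 = -532 - 912 + 1330 = -114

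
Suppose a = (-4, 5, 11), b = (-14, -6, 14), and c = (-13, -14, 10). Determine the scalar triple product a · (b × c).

b × c:
i: (-6)·10 - 14·(-14) = -60 - (-196) = 136
j: 14·(-13) - (-14)·10 = -182 - (-140) = -42
k: (-14)·(-14) - (-6)·(-13) = 196 - 78 = 118
b × c = (136, -42, 118)
a · (b × c) = (-4)·136 + 5·(-42) + 11·118 = -544 - 210 + 1298 = 544

544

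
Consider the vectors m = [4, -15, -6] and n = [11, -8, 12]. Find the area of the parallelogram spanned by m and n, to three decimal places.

287.522

i: (-15)·12 - (-6)·(-8) = -180 - 48 = -228
j: (-6)·11 - 4·12 = -66 - 48 = -114
k: 4·(-8) - (-15)·11 = -32 - (-165) = 133
m × n = (-228, -114, 133)
|m × n| = √((-228)² + (-114)² + 133²) = √82669 ≈ 287.5222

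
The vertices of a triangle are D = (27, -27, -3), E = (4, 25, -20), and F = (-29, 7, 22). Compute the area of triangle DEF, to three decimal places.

1612.104

DE = (-23, 52, -17),  DF = (-56, 34, 25)
i: 52·25 - (-17)·34 = 1300 - (-578) = 1878
j: (-17)·(-56) - (-23)·25 = 952 - (-575) = 1527
k: (-23)·34 - 52·(-56) = -782 - (-2912) = 2130
DE × DF = (1878, 1527, 2130)
|DE × DF| = √10395513 ≈ 3224.2073
area = ½ · 3224.2073 ≈ 1612.104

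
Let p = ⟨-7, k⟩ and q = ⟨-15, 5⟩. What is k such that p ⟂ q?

p · q = (-7)·(-15) + k·5 = 105 + 5k
Set equal to 0: 5k = -105, so k = -21.

-21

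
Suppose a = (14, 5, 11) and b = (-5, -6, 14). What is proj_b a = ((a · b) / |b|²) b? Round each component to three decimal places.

a · b = 14·(-5) + 5·(-6) + 11·14 = -70 - 30 + 154 = 54
|b|² = 25 + 36 + 196 = 257
proj_b a = (54/257) · (-5, -6, 14) ≈ (-1.051, -1.261, 2.942)

(-1.051, -1.261, 2.942)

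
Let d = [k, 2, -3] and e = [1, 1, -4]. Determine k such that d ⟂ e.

-14

d · e = k·1 + 2·1 + (-3)·(-4) = 14 + 1k
Set equal to 0: 1k = -14, so k = -14.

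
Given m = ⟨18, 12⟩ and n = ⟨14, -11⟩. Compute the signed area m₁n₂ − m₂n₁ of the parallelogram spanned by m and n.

-366

18·(-11) - 12·14 = -198 - 168 = -366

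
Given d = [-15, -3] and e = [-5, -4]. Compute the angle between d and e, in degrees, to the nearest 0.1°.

27.3

d · e = (-15)·(-5) + (-3)·(-4) = 75 + 12 = 87
|d|² = 225 + 9 = 234,  |d| = √234 ≈ 15.297059
|e|² = 25 + 16 = 41,  |e| = √41 ≈ 6.403124
cos θ = 87 / (15.297059 · 6.403124) ≈ 0.88822
θ = arccos(0.88822) ≈ 27.3°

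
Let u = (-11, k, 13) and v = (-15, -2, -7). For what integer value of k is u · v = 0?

u · v = (-11)·(-15) + k·(-2) + 13·(-7) = 74 - 2k
Set equal to 0: -2k = -74, so k = 37.

37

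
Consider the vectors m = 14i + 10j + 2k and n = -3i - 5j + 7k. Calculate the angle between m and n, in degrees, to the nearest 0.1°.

119.6

m · n = 14·(-3) + 10·(-5) + 2·7 = -42 - 50 + 14 = -78
|m|² = 196 + 100 + 4 = 300,  |m| = √300 ≈ 17.320508
|n|² = 9 + 25 + 49 = 83,  |n| = √83 ≈ 9.110434
cos θ = -78 / (17.320508 · 9.110434) ≈ -0.49430
θ = arccos(-0.49430) ≈ 119.6°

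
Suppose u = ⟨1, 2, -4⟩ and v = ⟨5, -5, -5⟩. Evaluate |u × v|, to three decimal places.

i: 2·(-5) - (-4)·(-5) = -10 - 20 = -30
j: (-4)·5 - 1·(-5) = -20 - (-5) = -15
k: 1·(-5) - 2·5 = -5 - 10 = -15
u × v = (-30, -15, -15)
|u × v| = √((-30)² + (-15)² + (-15)²) = √1350 ≈ 36.7423

36.742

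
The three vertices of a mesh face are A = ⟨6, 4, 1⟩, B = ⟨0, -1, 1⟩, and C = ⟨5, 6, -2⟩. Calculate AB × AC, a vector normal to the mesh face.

(15, -18, -17)

AB = (-6, -5, 0)
AC = (-1, 2, -3)
i: (-5)·(-3) - 0·2 = 15 - 0 = 15
j: 0·(-1) - (-6)·(-3) = 0 - 18 = -18
k: (-6)·2 - (-5)·(-1) = -12 - 5 = -17
AB × AC = (15, -18, -17)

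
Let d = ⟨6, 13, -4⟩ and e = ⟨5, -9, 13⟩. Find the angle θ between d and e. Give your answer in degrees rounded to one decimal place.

d · e = 6·5 + 13·(-9) + (-4)·13 = 30 - 117 - 52 = -139
|d|² = 36 + 169 + 16 = 221,  |d| = √221 ≈ 14.866069
|e|² = 25 + 81 + 169 = 275,  |e| = √275 ≈ 16.583124
cos θ = -139 / (14.866069 · 16.583124) ≈ -0.56384
θ = arccos(-0.56384) ≈ 124.3°

124.3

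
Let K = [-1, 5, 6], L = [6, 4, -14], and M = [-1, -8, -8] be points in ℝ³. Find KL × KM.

(-246, 98, -91)

KL = (7, -1, -20)
KM = (0, -13, -14)
i: (-1)·(-14) - (-20)·(-13) = 14 - 260 = -246
j: (-20)·0 - 7·(-14) = 0 - (-98) = 98
k: 7·(-13) - (-1)·0 = -91 - 0 = -91
KL × KM = (-246, 98, -91)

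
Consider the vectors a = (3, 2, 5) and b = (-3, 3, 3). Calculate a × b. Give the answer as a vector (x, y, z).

i: 2·3 - 5·3 = 6 - 15 = -9
j: 5·(-3) - 3·3 = -15 - 9 = -24
k: 3·3 - 2·(-3) = 9 - (-6) = 15
a × b = (-9, -24, 15)

(-9, -24, 15)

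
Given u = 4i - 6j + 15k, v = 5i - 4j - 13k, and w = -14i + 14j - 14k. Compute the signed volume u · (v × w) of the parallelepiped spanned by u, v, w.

-350

v × w:
i: (-4)·(-14) - (-13)·14 = 56 - (-182) = 238
j: (-13)·(-14) - 5·(-14) = 182 - (-70) = 252
k: 5·14 - (-4)·(-14) = 70 - 56 = 14
v × w = (238, 252, 14)
u · (v × w) = 4·238 + (-6)·252 + 15·14 = 952 - 1512 + 210 = -350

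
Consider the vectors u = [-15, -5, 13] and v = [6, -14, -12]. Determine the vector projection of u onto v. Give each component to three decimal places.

u · v = (-15)·6 + (-5)·(-14) + 13·(-12) = -90 + 70 - 156 = -176
|v|² = 36 + 196 + 144 = 376
proj_v u = (-176/376) · (6, -14, -12) ≈ (-2.809, 6.553, 5.617)

(-2.809, 6.553, 5.617)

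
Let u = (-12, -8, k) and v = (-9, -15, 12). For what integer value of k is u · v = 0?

-19

u · v = (-12)·(-9) + (-8)·(-15) + k·12 = 228 + 12k
Set equal to 0: 12k = -228, so k = -19.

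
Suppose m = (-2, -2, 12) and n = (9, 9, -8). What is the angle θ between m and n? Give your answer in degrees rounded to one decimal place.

m · n = (-2)·9 + (-2)·9 + 12·(-8) = -18 - 18 - 96 = -132
|m|² = 4 + 4 + 144 = 152,  |m| = √152 ≈ 12.328828
|n|² = 81 + 81 + 64 = 226,  |n| = √226 ≈ 15.033296
cos θ = -132 / (12.328828 · 15.033296) ≈ -0.71219
θ = arccos(-0.71219) ≈ 135.4°

135.4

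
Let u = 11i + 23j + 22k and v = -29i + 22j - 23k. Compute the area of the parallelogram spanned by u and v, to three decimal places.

1414.452

i: 23·(-23) - 22·22 = -529 - 484 = -1013
j: 22·(-29) - 11·(-23) = -638 - (-253) = -385
k: 11·22 - 23·(-29) = 242 - (-667) = 909
u × v = (-1013, -385, 909)
|u × v| = √((-1013)² + (-385)² + 909²) = √2000675 ≈ 1414.4522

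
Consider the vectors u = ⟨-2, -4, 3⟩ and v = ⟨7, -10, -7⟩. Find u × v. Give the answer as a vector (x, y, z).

i: (-4)·(-7) - 3·(-10) = 28 - (-30) = 58
j: 3·7 - (-2)·(-7) = 21 - 14 = 7
k: (-2)·(-10) - (-4)·7 = 20 - (-28) = 48
u × v = (58, 7, 48)

(58, 7, 48)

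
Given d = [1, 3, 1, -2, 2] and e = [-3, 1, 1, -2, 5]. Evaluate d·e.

15

d · e = 1·(-3) + 3·1 + 1·1 + (-2)·(-2) + 2·5 = -3 + 3 + 1 + 4 + 10 = 15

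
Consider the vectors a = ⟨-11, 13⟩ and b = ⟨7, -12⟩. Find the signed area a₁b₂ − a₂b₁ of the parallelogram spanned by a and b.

41

(-11)·(-12) - 13·7 = 132 - 91 = 41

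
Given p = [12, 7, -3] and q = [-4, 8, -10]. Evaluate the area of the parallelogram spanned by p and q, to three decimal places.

186.858

i: 7·(-10) - (-3)·8 = -70 - (-24) = -46
j: (-3)·(-4) - 12·(-10) = 12 - (-120) = 132
k: 12·8 - 7·(-4) = 96 - (-28) = 124
p × q = (-46, 132, 124)
|p × q| = √((-46)² + 132² + 124²) = √34916 ≈ 186.8582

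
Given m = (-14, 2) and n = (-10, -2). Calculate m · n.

m · n = (-14)·(-10) + 2·(-2) = 140 - 4 = 136

136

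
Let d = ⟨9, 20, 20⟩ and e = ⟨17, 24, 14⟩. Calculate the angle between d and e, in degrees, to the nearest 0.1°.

d · e = 9·17 + 20·24 + 20·14 = 153 + 480 + 280 = 913
|d|² = 81 + 400 + 400 = 881,  |d| = √881 ≈ 29.681644
|e|² = 289 + 576 + 196 = 1061,  |e| = √1061 ≈ 32.572995
cos θ = 913 / (29.681644 · 32.572995) ≈ 0.94433
θ = arccos(0.94433) ≈ 19.2°

19.2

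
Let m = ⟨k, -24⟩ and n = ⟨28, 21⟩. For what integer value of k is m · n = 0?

18

m · n = k·28 + (-24)·21 = -504 + 28k
Set equal to 0: 28k = 504, so k = 18.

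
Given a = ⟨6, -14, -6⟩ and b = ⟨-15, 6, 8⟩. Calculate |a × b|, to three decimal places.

194.463

i: (-14)·8 - (-6)·6 = -112 - (-36) = -76
j: (-6)·(-15) - 6·8 = 90 - 48 = 42
k: 6·6 - (-14)·(-15) = 36 - 210 = -174
a × b = (-76, 42, -174)
|a × b| = √((-76)² + 42² + (-174)²) = √37816 ≈ 194.4634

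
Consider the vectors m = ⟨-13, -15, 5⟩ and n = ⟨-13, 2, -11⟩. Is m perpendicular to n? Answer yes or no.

no

m · n = (-13)·(-13) + (-15)·2 + 5·(-11) = 169 - 30 - 55 = 84
Nonzero, so the vectors are not orthogonal.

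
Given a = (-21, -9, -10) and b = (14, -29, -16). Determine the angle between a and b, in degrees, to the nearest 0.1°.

81.9

a · b = (-21)·14 + (-9)·(-29) + (-10)·(-16) = -294 + 261 + 160 = 127
|a|² = 441 + 81 + 100 = 622,  |a| = √622 ≈ 24.939928
|b|² = 196 + 841 + 256 = 1293,  |b| = √1293 ≈ 35.958309
cos θ = 127 / (24.939928 · 35.958309) ≈ 0.14162
θ = arccos(0.14162) ≈ 81.9°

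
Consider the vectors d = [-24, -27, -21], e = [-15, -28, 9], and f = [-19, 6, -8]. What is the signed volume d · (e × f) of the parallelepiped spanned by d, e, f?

16839

e × f:
i: (-28)·(-8) - 9·6 = 224 - 54 = 170
j: 9·(-19) - (-15)·(-8) = -171 - 120 = -291
k: (-15)·6 - (-28)·(-19) = -90 - 532 = -622
e × f = (170, -291, -622)
d · (e × f) = (-24)·170 + (-27)·(-291) + (-21)·(-622) = -4080 + 7857 + 13062 = 16839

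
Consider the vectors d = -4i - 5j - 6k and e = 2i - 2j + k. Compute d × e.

i: (-5)·1 - (-6)·(-2) = -5 - 12 = -17
j: (-6)·2 - (-4)·1 = -12 - (-4) = -8
k: (-4)·(-2) - (-5)·2 = 8 - (-10) = 18
d × e = (-17, -8, 18)

(-17, -8, 18)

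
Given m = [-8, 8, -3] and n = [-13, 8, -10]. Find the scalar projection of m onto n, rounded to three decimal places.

m · n = (-8)·(-13) + 8·8 + (-3)·(-10) = 104 + 64 + 30 = 198
|n| = √(169 + 64 + 100) = √333 ≈ 18.2483
comp_n m = 198 / √333 ≈ 10.850

10.850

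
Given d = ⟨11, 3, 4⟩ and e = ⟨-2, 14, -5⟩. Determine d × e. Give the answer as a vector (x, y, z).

i: 3·(-5) - 4·14 = -15 - 56 = -71
j: 4·(-2) - 11·(-5) = -8 - (-55) = 47
k: 11·14 - 3·(-2) = 154 - (-6) = 160
d × e = (-71, 47, 160)

(-71, 47, 160)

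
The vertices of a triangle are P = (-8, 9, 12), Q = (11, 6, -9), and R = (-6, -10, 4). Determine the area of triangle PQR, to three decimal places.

PQ = (19, -3, -21),  PR = (2, -19, -8)
i: (-3)·(-8) - (-21)·(-19) = 24 - 399 = -375
j: (-21)·2 - 19·(-8) = -42 - (-152) = 110
k: 19·(-19) - (-3)·2 = -361 - (-6) = -355
PQ × PR = (-375, 110, -355)
|PQ × PR| = √278750 ≈ 527.9678
area = ½ · 527.9678 ≈ 263.984

263.984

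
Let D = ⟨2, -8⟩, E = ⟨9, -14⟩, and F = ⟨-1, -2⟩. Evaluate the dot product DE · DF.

DE = E − D = (7, -6)
DF = F − D = (-3, 6)
DE · DF = 7·(-3) + (-6)·6 = -21 - 36 = -57

-57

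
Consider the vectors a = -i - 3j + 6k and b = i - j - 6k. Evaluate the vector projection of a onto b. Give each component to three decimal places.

(-0.895, 0.895, 5.368)

a · b = (-1)·1 + (-3)·(-1) + 6·(-6) = -1 + 3 - 36 = -34
|b|² = 1 + 1 + 36 = 38
proj_b a = (-34/38) · (1, -1, -6) ≈ (-0.895, 0.895, 5.368)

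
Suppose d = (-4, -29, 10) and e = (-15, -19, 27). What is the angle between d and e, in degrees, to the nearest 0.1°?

d · e = (-4)·(-15) + (-29)·(-19) + 10·27 = 60 + 551 + 270 = 881
|d|² = 16 + 841 + 100 = 957,  |d| = √957 ≈ 30.935417
|e|² = 225 + 361 + 729 = 1315,  |e| = √1315 ≈ 36.262929
cos θ = 881 / (30.935417 · 36.262929) ≈ 0.78534
θ = arccos(0.78534) ≈ 38.2°

38.2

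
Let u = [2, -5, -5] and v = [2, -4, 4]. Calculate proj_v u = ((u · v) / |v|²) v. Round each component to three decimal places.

(0.222, -0.444, 0.444)

u · v = 2·2 + (-5)·(-4) + (-5)·4 = 4 + 20 - 20 = 4
|v|² = 4 + 16 + 16 = 36
proj_v u = (4/36) · (2, -4, 4) ≈ (0.222, -0.444, 0.444)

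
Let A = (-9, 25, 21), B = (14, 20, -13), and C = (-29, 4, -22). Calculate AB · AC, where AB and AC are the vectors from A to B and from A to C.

AB = B − A = (23, -5, -34)
AC = C − A = (-20, -21, -43)
AB · AC = 23·(-20) + (-5)·(-21) + (-34)·(-43) = -460 + 105 + 1462 = 1107

1107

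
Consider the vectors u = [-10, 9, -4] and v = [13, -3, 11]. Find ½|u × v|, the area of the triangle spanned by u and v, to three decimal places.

i: 9·11 - (-4)·(-3) = 99 - 12 = 87
j: (-4)·13 - (-10)·11 = -52 - (-110) = 58
k: (-10)·(-3) - 9·13 = 30 - 117 = -87
u × v = (87, 58, -87)
|u × v| = √(87² + 58² + (-87)²) = √18502 ≈ 136.0221
area = ½ · 136.0221 ≈ 68.011

68.011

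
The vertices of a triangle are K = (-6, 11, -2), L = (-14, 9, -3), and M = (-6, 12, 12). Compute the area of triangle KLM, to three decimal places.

57.743

KL = (-8, -2, -1),  KM = (0, 1, 14)
i: (-2)·14 - (-1)·1 = -28 - (-1) = -27
j: (-1)·0 - (-8)·14 = 0 - (-112) = 112
k: (-8)·1 - (-2)·0 = -8 - 0 = -8
KL × KM = (-27, 112, -8)
|KL × KM| = √13337 ≈ 115.4859
area = ½ · 115.4859 ≈ 57.743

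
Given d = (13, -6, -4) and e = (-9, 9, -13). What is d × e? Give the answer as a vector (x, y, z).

(114, 205, 63)

i: (-6)·(-13) - (-4)·9 = 78 - (-36) = 114
j: (-4)·(-9) - 13·(-13) = 36 - (-169) = 205
k: 13·9 - (-6)·(-9) = 117 - 54 = 63
d × e = (114, 205, 63)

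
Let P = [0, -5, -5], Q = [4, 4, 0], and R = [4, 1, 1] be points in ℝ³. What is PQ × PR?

PQ = (4, 9, 5)
PR = (4, 6, 6)
i: 9·6 - 5·6 = 54 - 30 = 24
j: 5·4 - 4·6 = 20 - 24 = -4
k: 4·6 - 9·4 = 24 - 36 = -12
PQ × PR = (24, -4, -12)

(24, -4, -12)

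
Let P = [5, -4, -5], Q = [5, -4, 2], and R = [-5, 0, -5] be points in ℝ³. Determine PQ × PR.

(-28, -70, 0)

PQ = (0, 0, 7)
PR = (-10, 4, 0)
i: 0·0 - 7·4 = 0 - 28 = -28
j: 7·(-10) - 0·0 = -70 - 0 = -70
k: 0·4 - 0·(-10) = 0 - 0 = 0
PQ × PR = (-28, -70, 0)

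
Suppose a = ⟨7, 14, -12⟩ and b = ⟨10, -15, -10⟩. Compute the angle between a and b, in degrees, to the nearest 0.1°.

a · b = 7·10 + 14·(-15) + (-12)·(-10) = 70 - 210 + 120 = -20
|a|² = 49 + 196 + 144 = 389,  |a| = √389 ≈ 19.723083
|b|² = 100 + 225 + 100 = 425,  |b| = √425 ≈ 20.615528
cos θ = -20 / (19.723083 · 20.615528) ≈ -0.04919
θ = arccos(-0.04919) ≈ 92.8°

92.8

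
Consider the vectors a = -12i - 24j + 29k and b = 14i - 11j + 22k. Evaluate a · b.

734

a · b = (-12)·14 + (-24)·(-11) + 29·22 = -168 + 264 + 638 = 734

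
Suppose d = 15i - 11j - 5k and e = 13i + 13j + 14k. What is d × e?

i: (-11)·14 - (-5)·13 = -154 - (-65) = -89
j: (-5)·13 - 15·14 = -65 - 210 = -275
k: 15·13 - (-11)·13 = 195 - (-143) = 338
d × e = (-89, -275, 338)

(-89, -275, 338)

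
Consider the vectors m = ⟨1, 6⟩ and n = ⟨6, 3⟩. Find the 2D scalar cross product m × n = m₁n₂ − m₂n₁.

-33

1·3 - 6·6 = 3 - 36 = -33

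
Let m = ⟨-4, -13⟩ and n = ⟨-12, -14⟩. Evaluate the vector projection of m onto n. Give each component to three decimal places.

(-8.118, -9.471)

m · n = (-4)·(-12) + (-13)·(-14) = 48 + 182 = 230
|n|² = 144 + 196 = 340
proj_n m = (230/340) · (-12, -14) ≈ (-8.118, -9.471)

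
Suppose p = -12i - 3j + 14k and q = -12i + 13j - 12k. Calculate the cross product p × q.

i: (-3)·(-12) - 14·13 = 36 - 182 = -146
j: 14·(-12) - (-12)·(-12) = -168 - 144 = -312
k: (-12)·13 - (-3)·(-12) = -156 - 36 = -192
p × q = (-146, -312, -192)

(-146, -312, -192)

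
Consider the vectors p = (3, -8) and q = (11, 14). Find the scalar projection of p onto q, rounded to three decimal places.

-4.437

p · q = 3·11 + (-8)·14 = 33 - 112 = -79
|q| = √(121 + 196) = √317 ≈ 17.8045
comp_q p = -79 / √317 ≈ -4.437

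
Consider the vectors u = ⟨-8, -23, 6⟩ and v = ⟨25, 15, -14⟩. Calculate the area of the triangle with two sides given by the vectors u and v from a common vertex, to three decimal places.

i: (-23)·(-14) - 6·15 = 322 - 90 = 232
j: 6·25 - (-8)·(-14) = 150 - 112 = 38
k: (-8)·15 - (-23)·25 = -120 - (-575) = 455
u × v = (232, 38, 455)
|u × v| = √(232² + 38² + 455²) = √262293 ≈ 512.1455
area = ½ · 512.1455 ≈ 256.073

256.073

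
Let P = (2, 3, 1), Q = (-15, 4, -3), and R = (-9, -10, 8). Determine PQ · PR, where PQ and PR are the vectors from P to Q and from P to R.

PQ = Q − P = (-17, 1, -4)
PR = R − P = (-11, -13, 7)
PQ · PR = (-17)·(-11) + 1·(-13) + (-4)·7 = 187 - 13 - 28 = 146

146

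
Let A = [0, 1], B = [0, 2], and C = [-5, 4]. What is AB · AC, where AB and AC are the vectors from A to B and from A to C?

AB = B − A = (0, 1)
AC = C − A = (-5, 3)
AB · AC = 0·(-5) + 1·3 = 0 + 3 = 3

3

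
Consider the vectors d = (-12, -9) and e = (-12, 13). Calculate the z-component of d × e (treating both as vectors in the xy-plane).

-264

(-12)·13 - (-9)·(-12) = -156 - 108 = -264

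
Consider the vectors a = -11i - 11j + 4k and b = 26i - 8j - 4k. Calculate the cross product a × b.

(76, 60, 374)

i: (-11)·(-4) - 4·(-8) = 44 - (-32) = 76
j: 4·26 - (-11)·(-4) = 104 - 44 = 60
k: (-11)·(-8) - (-11)·26 = 88 - (-286) = 374
a × b = (76, 60, 374)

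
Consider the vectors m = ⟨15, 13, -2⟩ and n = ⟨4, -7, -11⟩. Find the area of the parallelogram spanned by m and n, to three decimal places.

271.932

i: 13·(-11) - (-2)·(-7) = -143 - 14 = -157
j: (-2)·4 - 15·(-11) = -8 - (-165) = 157
k: 15·(-7) - 13·4 = -105 - 52 = -157
m × n = (-157, 157, -157)
|m × n| = √((-157)² + 157² + (-157)²) = √73947 ≈ 271.9320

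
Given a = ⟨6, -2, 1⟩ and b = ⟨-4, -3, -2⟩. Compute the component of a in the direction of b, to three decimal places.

-3.714

a · b = 6·(-4) + (-2)·(-3) + 1·(-2) = -24 + 6 - 2 = -20
|b| = √(16 + 9 + 4) = √29 ≈ 5.3852
comp_b a = -20 / √29 ≈ -3.714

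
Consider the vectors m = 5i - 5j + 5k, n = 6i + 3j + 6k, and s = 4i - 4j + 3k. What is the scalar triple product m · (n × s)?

-45

n × s:
i: 3·3 - 6·(-4) = 9 - (-24) = 33
j: 6·4 - 6·3 = 24 - 18 = 6
k: 6·(-4) - 3·4 = -24 - 12 = -36
n × s = (33, 6, -36)
m · (n × s) = 5·33 + (-5)·6 + 5·(-36) = 165 - 30 - 180 = -45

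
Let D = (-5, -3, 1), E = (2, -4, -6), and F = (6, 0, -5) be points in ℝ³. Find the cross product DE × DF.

DE = (7, -1, -7)
DF = (11, 3, -6)
i: (-1)·(-6) - (-7)·3 = 6 - (-21) = 27
j: (-7)·11 - 7·(-6) = -77 - (-42) = -35
k: 7·3 - (-1)·11 = 21 - (-11) = 32
DE × DF = (27, -35, 32)

(27, -35, 32)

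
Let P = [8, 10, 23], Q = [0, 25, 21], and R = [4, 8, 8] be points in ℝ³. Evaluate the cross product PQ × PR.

(-229, -112, 76)

PQ = (-8, 15, -2)
PR = (-4, -2, -15)
i: 15·(-15) - (-2)·(-2) = -225 - 4 = -229
j: (-2)·(-4) - (-8)·(-15) = 8 - 120 = -112
k: (-8)·(-2) - 15·(-4) = 16 - (-60) = 76
PQ × PR = (-229, -112, 76)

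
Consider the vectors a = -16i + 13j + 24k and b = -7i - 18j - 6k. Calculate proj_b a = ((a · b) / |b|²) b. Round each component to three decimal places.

a · b = (-16)·(-7) + 13·(-18) + 24·(-6) = 112 - 234 - 144 = -266
|b|² = 49 + 324 + 36 = 409
proj_b a = (-266/409) · (-7, -18, -6) ≈ (4.553, 11.707, 3.902)

(4.553, 11.707, 3.902)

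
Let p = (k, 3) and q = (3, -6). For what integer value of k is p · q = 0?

6

p · q = k·3 + 3·(-6) = -18 + 3k
Set equal to 0: 3k = 18, so k = 6.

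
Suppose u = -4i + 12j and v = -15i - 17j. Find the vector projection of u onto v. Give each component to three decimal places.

(4.202, 4.763)

u · v = (-4)·(-15) + 12·(-17) = 60 - 204 = -144
|v|² = 225 + 289 = 514
proj_v u = (-144/514) · (-15, -17) ≈ (4.202, 4.763)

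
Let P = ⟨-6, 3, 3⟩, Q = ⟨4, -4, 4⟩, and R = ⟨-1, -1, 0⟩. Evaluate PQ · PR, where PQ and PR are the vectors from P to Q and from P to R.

PQ = Q − P = (10, -7, 1)
PR = R − P = (5, -4, -3)
PQ · PR = 10·5 + (-7)·(-4) + 1·(-3) = 50 + 28 - 3 = 75

75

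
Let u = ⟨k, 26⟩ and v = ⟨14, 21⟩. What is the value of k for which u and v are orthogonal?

u · v = k·14 + 26·21 = 546 + 14k
Set equal to 0: 14k = -546, so k = -39.

-39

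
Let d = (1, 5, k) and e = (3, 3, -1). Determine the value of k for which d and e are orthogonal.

18

d · e = 1·3 + 5·3 + k·(-1) = 18 - 1k
Set equal to 0: -1k = -18, so k = 18.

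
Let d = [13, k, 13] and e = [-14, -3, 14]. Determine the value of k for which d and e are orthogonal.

0

d · e = 13·(-14) + k·(-3) + 13·14 = 0 - 3k
Set equal to 0: -3k = 0, so k = 0.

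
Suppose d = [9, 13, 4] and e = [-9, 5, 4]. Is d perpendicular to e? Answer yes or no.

d · e = 9·(-9) + 13·5 + 4·4 = -81 + 65 + 16 = 0
Zero, so the vectors are orthogonal.

yes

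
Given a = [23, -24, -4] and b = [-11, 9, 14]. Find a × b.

i: (-24)·14 - (-4)·9 = -336 - (-36) = -300
j: (-4)·(-11) - 23·14 = 44 - 322 = -278
k: 23·9 - (-24)·(-11) = 207 - 264 = -57
a × b = (-300, -278, -57)

(-300, -278, -57)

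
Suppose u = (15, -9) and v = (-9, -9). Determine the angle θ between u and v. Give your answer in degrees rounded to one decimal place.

104.0

u · v = 15·(-9) + (-9)·(-9) = -135 + 81 = -54
|u|² = 225 + 81 = 306,  |u| = √306 ≈ 17.492856
|v|² = 81 + 81 = 162,  |v| = √162 ≈ 12.727922
cos θ = -54 / (17.492856 · 12.727922) ≈ -0.24254
θ = arccos(-0.24254) ≈ 104.0°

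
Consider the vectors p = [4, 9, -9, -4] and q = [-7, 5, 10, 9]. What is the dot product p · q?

-109

p · q = 4·(-7) + 9·5 + (-9)·10 + (-4)·9 = -28 + 45 - 90 - 36 = -109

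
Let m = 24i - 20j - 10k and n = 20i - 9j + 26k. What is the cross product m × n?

i: (-20)·26 - (-10)·(-9) = -520 - 90 = -610
j: (-10)·20 - 24·26 = -200 - 624 = -824
k: 24·(-9) - (-20)·20 = -216 - (-400) = 184
m × n = (-610, -824, 184)

(-610, -824, 184)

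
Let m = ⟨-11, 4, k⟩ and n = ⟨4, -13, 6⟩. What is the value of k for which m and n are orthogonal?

m · n = (-11)·4 + 4·(-13) + k·6 = -96 + 6k
Set equal to 0: 6k = 96, so k = 16.

16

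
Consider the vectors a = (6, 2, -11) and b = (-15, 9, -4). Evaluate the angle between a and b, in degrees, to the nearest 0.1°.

a · b = 6·(-15) + 2·9 + (-11)·(-4) = -90 + 18 + 44 = -28
|a|² = 36 + 4 + 121 = 161,  |a| = √161 ≈ 12.688578
|b|² = 225 + 81 + 16 = 322,  |b| = √322 ≈ 17.944358
cos θ = -28 / (12.688578 · 17.944358) ≈ -0.12298
θ = arccos(-0.12298) ≈ 97.1°

97.1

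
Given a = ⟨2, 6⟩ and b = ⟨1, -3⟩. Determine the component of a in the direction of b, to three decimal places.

-5.060

a · b = 2·1 + 6·(-3) = 2 - 18 = -16
|b| = √(1 + 9) = √10 ≈ 3.1623
comp_b a = -16 / √10 ≈ -5.060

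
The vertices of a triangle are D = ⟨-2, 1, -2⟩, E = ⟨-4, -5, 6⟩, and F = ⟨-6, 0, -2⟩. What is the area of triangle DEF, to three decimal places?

DE = (-2, -6, 8),  DF = (-4, -1, 0)
i: (-6)·0 - 8·(-1) = 0 - (-8) = 8
j: 8·(-4) - (-2)·0 = -32 - 0 = -32
k: (-2)·(-1) - (-6)·(-4) = 2 - 24 = -22
DE × DF = (8, -32, -22)
|DE × DF| = √1572 ≈ 39.6485
area = ½ · 39.6485 ≈ 19.824

19.824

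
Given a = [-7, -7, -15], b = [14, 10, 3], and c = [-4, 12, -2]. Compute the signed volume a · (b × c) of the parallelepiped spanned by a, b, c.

-2840

b × c:
i: 10·(-2) - 3·12 = -20 - 36 = -56
j: 3·(-4) - 14·(-2) = -12 - (-28) = 16
k: 14·12 - 10·(-4) = 168 - (-40) = 208
b × c = (-56, 16, 208)
a · (b × c) = (-7)·(-56) + (-7)·16 + (-15)·208 = 392 - 112 - 3120 = -2840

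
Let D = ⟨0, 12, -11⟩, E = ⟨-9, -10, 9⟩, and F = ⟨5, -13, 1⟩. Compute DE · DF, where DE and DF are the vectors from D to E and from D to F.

745

DE = E − D = (-9, -22, 20)
DF = F − D = (5, -25, 12)
DE · DF = (-9)·5 + (-22)·(-25) + 20·12 = -45 + 550 + 240 = 745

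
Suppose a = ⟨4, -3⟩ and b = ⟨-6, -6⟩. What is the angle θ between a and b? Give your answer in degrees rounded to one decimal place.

a · b = 4·(-6) + (-3)·(-6) = -24 + 18 = -6
|a|² = 16 + 9 = 25,  |a| = √25 ≈ 5.000000
|b|² = 36 + 36 = 72,  |b| = √72 ≈ 8.485281
cos θ = -6 / (5.000000 · 8.485281) ≈ -0.14142
θ = arccos(-0.14142) ≈ 98.1°

98.1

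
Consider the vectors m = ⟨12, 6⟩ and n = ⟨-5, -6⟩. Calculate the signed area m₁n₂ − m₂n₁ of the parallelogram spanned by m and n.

-42

12·(-6) - 6·(-5) = -72 - (-30) = -42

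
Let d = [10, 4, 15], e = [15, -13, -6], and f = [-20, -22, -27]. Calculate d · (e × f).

-4560

e × f:
i: (-13)·(-27) - (-6)·(-22) = 351 - 132 = 219
j: (-6)·(-20) - 15·(-27) = 120 - (-405) = 525
k: 15·(-22) - (-13)·(-20) = -330 - 260 = -590
e × f = (219, 525, -590)
d · (e × f) = 10·219 + 4·525 + 15·(-590) = 2190 + 2100 - 8850 = -4560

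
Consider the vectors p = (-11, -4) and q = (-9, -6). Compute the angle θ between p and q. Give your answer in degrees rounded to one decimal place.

13.7

p · q = (-11)·(-9) + (-4)·(-6) = 99 + 24 = 123
|p|² = 121 + 16 = 137,  |p| = √137 ≈ 11.704700
|q|² = 81 + 36 = 117,  |q| = √117 ≈ 10.816654
cos θ = 123 / (11.704700 · 10.816654) ≈ 0.97152
θ = arccos(0.97152) ≈ 13.7°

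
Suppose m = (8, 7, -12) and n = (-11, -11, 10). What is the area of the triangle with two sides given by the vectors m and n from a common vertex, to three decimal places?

i: 7·10 - (-12)·(-11) = 70 - 132 = -62
j: (-12)·(-11) - 8·10 = 132 - 80 = 52
k: 8·(-11) - 7·(-11) = -88 - (-77) = -11
m × n = (-62, 52, -11)
|m × n| = √((-62)² + 52² + (-11)²) = √6669 ≈ 81.6639
area = ½ · 81.6639 ≈ 40.832

40.832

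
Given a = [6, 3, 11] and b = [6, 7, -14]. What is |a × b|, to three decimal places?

i: 3·(-14) - 11·7 = -42 - 77 = -119
j: 11·6 - 6·(-14) = 66 - (-84) = 150
k: 6·7 - 3·6 = 42 - 18 = 24
a × b = (-119, 150, 24)
|a × b| = √((-119)² + 150² + 24²) = √37237 ≈ 192.9689

192.969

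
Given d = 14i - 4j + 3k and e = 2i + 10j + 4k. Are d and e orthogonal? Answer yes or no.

yes

d · e = 14·2 + (-4)·10 + 3·4 = 28 - 40 + 12 = 0
Zero, so the vectors are orthogonal.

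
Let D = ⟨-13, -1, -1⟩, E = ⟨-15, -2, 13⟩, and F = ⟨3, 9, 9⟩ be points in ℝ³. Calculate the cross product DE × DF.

DE = (-2, -1, 14)
DF = (16, 10, 10)
i: (-1)·10 - 14·10 = -10 - 140 = -150
j: 14·16 - (-2)·10 = 224 - (-20) = 244
k: (-2)·10 - (-1)·16 = -20 - (-16) = -4
DE × DF = (-150, 244, -4)

(-150, 244, -4)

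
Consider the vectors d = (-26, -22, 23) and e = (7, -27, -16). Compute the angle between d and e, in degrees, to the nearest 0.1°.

88.1

d · e = (-26)·7 + (-22)·(-27) + 23·(-16) = -182 + 594 - 368 = 44
|d|² = 676 + 484 + 529 = 1689,  |d| = √1689 ≈ 41.097445
|e|² = 49 + 729 + 256 = 1034,  |e| = √1034 ≈ 32.155870
cos θ = 44 / (41.097445 · 32.155870) ≈ 0.03329
θ = arccos(0.03329) ≈ 88.1°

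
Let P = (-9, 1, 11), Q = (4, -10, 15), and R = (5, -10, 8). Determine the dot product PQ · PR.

291

PQ = Q − P = (13, -11, 4)
PR = R − P = (14, -11, -3)
PQ · PR = 13·14 + (-11)·(-11) + 4·(-3) = 182 + 121 - 12 = 291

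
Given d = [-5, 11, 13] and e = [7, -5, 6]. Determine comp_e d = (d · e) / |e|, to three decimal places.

-1.144

d · e = (-5)·7 + 11·(-5) + 13·6 = -35 - 55 + 78 = -12
|e| = √(49 + 25 + 36) = √110 ≈ 10.4881
comp_e d = -12 / √110 ≈ -1.144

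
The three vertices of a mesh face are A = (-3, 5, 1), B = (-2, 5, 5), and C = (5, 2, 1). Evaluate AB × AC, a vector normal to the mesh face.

(12, 32, -3)

AB = (1, 0, 4)
AC = (8, -3, 0)
i: 0·0 - 4·(-3) = 0 - (-12) = 12
j: 4·8 - 1·0 = 32 - 0 = 32
k: 1·(-3) - 0·8 = -3 - 0 = -3
AB × AC = (12, 32, -3)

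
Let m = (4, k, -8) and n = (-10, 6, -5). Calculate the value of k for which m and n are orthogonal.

m · n = 4·(-10) + k·6 + (-8)·(-5) = 0 + 6k
Set equal to 0: 6k = 0, so k = 0.

0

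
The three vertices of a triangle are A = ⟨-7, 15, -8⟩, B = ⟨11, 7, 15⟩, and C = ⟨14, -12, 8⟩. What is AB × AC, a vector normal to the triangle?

AB = (18, -8, 23)
AC = (21, -27, 16)
i: (-8)·16 - 23·(-27) = -128 - (-621) = 493
j: 23·21 - 18·16 = 483 - 288 = 195
k: 18·(-27) - (-8)·21 = -486 - (-168) = -318
AB × AC = (493, 195, -318)

(493, 195, -318)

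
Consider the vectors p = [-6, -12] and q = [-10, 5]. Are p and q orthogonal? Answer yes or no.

p · q = (-6)·(-10) + (-12)·5 = 60 - 60 = 0
Zero, so the vectors are orthogonal.

yes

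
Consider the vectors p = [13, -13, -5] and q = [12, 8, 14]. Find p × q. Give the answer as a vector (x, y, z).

(-142, -242, 260)

i: (-13)·14 - (-5)·8 = -182 - (-40) = -142
j: (-5)·12 - 13·14 = -60 - 182 = -242
k: 13·8 - (-13)·12 = 104 - (-156) = 260
p × q = (-142, -242, 260)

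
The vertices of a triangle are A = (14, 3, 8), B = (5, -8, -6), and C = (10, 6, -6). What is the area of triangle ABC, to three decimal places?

109.951

AB = (-9, -11, -14),  AC = (-4, 3, -14)
i: (-11)·(-14) - (-14)·3 = 154 - (-42) = 196
j: (-14)·(-4) - (-9)·(-14) = 56 - 126 = -70
k: (-9)·3 - (-11)·(-4) = -27 - 44 = -71
AB × AC = (196, -70, -71)
|AB × AC| = √48357 ≈ 219.9023
area = ½ · 219.9023 ≈ 109.951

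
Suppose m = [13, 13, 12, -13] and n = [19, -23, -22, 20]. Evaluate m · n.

m · n = 13·19 + 13·(-23) + 12·(-22) + (-13)·20 = 247 - 299 - 264 - 260 = -576

-576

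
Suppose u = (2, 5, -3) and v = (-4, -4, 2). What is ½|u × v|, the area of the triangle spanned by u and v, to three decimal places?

7.280

i: 5·2 - (-3)·(-4) = 10 - 12 = -2
j: (-3)·(-4) - 2·2 = 12 - 4 = 8
k: 2·(-4) - 5·(-4) = -8 - (-20) = 12
u × v = (-2, 8, 12)
|u × v| = √((-2)² + 8² + 12²) = √212 ≈ 14.5602
area = ½ · 14.5602 ≈ 7.280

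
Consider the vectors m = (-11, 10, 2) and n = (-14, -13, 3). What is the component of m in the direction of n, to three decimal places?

1.551

m · n = (-11)·(-14) + 10·(-13) + 2·3 = 154 - 130 + 6 = 30
|n| = √(196 + 169 + 9) = √374 ≈ 19.3391
comp_n m = 30 / √374 ≈ 1.551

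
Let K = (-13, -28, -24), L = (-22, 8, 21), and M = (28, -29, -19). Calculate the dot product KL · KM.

-180

KL = L − K = (-9, 36, 45)
KM = M − K = (41, -1, 5)
KL · KM = (-9)·41 + 36·(-1) + 45·5 = -369 - 36 + 225 = -180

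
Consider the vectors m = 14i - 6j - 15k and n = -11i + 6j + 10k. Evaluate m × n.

i: (-6)·10 - (-15)·6 = -60 - (-90) = 30
j: (-15)·(-11) - 14·10 = 165 - 140 = 25
k: 14·6 - (-6)·(-11) = 84 - 66 = 18
m × n = (30, 25, 18)

(30, 25, 18)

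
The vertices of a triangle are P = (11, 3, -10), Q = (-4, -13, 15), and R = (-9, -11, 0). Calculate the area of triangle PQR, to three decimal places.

PQ = (-15, -16, 25),  PR = (-20, -14, 10)
i: (-16)·10 - 25·(-14) = -160 - (-350) = 190
j: 25·(-20) - (-15)·10 = -500 - (-150) = -350
k: (-15)·(-14) - (-16)·(-20) = 210 - 320 = -110
PQ × PR = (190, -350, -110)
|PQ × PR| = √170700 ≈ 413.1586
area = ½ · 413.1586 ≈ 206.579

206.579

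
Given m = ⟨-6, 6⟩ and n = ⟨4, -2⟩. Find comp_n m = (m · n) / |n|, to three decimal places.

m · n = (-6)·4 + 6·(-2) = -24 - 12 = -36
|n| = √(16 + 4) = √20 ≈ 4.4721
comp_n m = -36 / √20 ≈ -8.050

-8.050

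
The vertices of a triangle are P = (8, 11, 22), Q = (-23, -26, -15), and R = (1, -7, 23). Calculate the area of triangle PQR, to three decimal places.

408.568

PQ = (-31, -37, -37),  PR = (-7, -18, 1)
i: (-37)·1 - (-37)·(-18) = -37 - 666 = -703
j: (-37)·(-7) - (-31)·1 = 259 - (-31) = 290
k: (-31)·(-18) - (-37)·(-7) = 558 - 259 = 299
PQ × PR = (-703, 290, 299)
|PQ × PR| = √667710 ≈ 817.1352
area = ½ · 817.1352 ≈ 408.568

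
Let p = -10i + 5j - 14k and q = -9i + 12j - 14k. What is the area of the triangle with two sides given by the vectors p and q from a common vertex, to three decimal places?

62.099

i: 5·(-14) - (-14)·12 = -70 - (-168) = 98
j: (-14)·(-9) - (-10)·(-14) = 126 - 140 = -14
k: (-10)·12 - 5·(-9) = -120 - (-45) = -75
p × q = (98, -14, -75)
|p × q| = √(98² + (-14)² + (-75)²) = √15425 ≈ 124.1974
area = ½ · 124.1974 ≈ 62.099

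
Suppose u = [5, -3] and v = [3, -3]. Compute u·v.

u · v = 5·3 + (-3)·(-3) = 15 + 9 = 24

24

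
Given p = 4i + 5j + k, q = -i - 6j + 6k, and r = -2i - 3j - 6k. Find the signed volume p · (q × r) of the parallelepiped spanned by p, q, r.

q × r:
i: (-6)·(-6) - 6·(-3) = 36 - (-18) = 54
j: 6·(-2) - (-1)·(-6) = -12 - 6 = -18
k: (-1)·(-3) - (-6)·(-2) = 3 - 12 = -9
q × r = (54, -18, -9)
p · (q × r) = 4·54 + 5·(-18) + 1·(-9) = 216 - 90 - 9 = 117

117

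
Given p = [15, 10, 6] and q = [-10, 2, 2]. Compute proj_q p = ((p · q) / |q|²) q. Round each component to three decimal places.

p · q = 15·(-10) + 10·2 + 6·2 = -150 + 20 + 12 = -118
|q|² = 100 + 4 + 4 = 108
proj_q p = (-118/108) · (-10, 2, 2) ≈ (10.926, -2.185, -2.185)

(10.926, -2.185, -2.185)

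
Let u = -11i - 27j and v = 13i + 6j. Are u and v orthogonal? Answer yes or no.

u · v = (-11)·13 + (-27)·6 = -143 - 162 = -305
Nonzero, so the vectors are not orthogonal.

no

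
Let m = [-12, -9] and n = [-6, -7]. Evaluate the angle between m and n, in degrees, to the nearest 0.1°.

m · n = (-12)·(-6) + (-9)·(-7) = 72 + 63 = 135
|m|² = 144 + 81 = 225,  |m| = √225 ≈ 15.000000
|n|² = 36 + 49 = 85,  |n| = √85 ≈ 9.219544
cos θ = 135 / (15.000000 · 9.219544) ≈ 0.97619
θ = arccos(0.97619) ≈ 12.5°

12.5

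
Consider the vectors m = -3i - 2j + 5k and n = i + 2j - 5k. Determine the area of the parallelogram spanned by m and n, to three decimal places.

i: (-2)·(-5) - 5·2 = 10 - 10 = 0
j: 5·1 - (-3)·(-5) = 5 - 15 = -10
k: (-3)·2 - (-2)·1 = -6 - (-2) = -4
m × n = (0, -10, -4)
|m × n| = √(0² + (-10)² + (-4)²) = √116 ≈ 10.7703

10.770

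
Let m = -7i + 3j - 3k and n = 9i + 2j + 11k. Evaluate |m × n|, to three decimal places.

i: 3·11 - (-3)·2 = 33 - (-6) = 39
j: (-3)·9 - (-7)·11 = -27 - (-77) = 50
k: (-7)·2 - 3·9 = -14 - 27 = -41
m × n = (39, 50, -41)
|m × n| = √(39² + 50² + (-41)²) = √5702 ≈ 75.5116

75.512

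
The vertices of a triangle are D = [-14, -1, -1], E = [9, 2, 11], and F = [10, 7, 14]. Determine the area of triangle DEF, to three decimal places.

DE = (23, 3, 12),  DF = (24, 8, 15)
i: 3·15 - 12·8 = 45 - 96 = -51
j: 12·24 - 23·15 = 288 - 345 = -57
k: 23·8 - 3·24 = 184 - 72 = 112
DE × DF = (-51, -57, 112)
|DE × DF| = √18394 ≈ 135.6245
area = ½ · 135.6245 ≈ 67.812

67.812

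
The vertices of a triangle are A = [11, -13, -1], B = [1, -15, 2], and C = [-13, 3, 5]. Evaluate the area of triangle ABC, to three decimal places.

108.407

AB = (-10, -2, 3),  AC = (-24, 16, 6)
i: (-2)·6 - 3·16 = -12 - 48 = -60
j: 3·(-24) - (-10)·6 = -72 - (-60) = -12
k: (-10)·16 - (-2)·(-24) = -160 - 48 = -208
AB × AC = (-60, -12, -208)
|AB × AC| = √47008 ≈ 216.8133
area = ½ · 216.8133 ≈ 108.407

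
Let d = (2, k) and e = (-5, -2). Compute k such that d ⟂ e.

d · e = 2·(-5) + k·(-2) = -10 - 2k
Set equal to 0: -2k = 10, so k = -5.

-5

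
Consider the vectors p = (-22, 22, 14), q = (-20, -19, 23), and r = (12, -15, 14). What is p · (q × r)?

17886

q × r:
i: (-19)·14 - 23·(-15) = -266 - (-345) = 79
j: 23·12 - (-20)·14 = 276 - (-280) = 556
k: (-20)·(-15) - (-19)·12 = 300 - (-228) = 528
q × r = (79, 556, 528)
p · (q × r) = (-22)·79 + 22·556 + 14·528 = -1738 + 12232 + 7392 = 17886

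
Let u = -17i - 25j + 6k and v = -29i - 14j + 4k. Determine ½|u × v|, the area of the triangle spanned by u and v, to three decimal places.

249.330

i: (-25)·4 - 6·(-14) = -100 - (-84) = -16
j: 6·(-29) - (-17)·4 = -174 - (-68) = -106
k: (-17)·(-14) - (-25)·(-29) = 238 - 725 = -487
u × v = (-16, -106, -487)
|u × v| = √((-16)² + (-106)² + (-487)²) = √248661 ≈ 498.6592
area = ½ · 498.6592 ≈ 249.330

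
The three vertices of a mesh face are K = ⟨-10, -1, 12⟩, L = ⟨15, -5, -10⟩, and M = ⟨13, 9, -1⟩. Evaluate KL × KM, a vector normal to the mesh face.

KL = (25, -4, -22)
KM = (23, 10, -13)
i: (-4)·(-13) - (-22)·10 = 52 - (-220) = 272
j: (-22)·23 - 25·(-13) = -506 - (-325) = -181
k: 25·10 - (-4)·23 = 250 - (-92) = 342
KL × KM = (272, -181, 342)

(272, -181, 342)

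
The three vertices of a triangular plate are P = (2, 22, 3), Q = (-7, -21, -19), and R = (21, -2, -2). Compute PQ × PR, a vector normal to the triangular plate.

PQ = (-9, -43, -22)
PR = (19, -24, -5)
i: (-43)·(-5) - (-22)·(-24) = 215 - 528 = -313
j: (-22)·19 - (-9)·(-5) = -418 - 45 = -463
k: (-9)·(-24) - (-43)·19 = 216 - (-817) = 1033
PQ × PR = (-313, -463, 1033)

(-313, -463, 1033)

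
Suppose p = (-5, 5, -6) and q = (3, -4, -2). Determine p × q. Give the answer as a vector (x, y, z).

i: 5·(-2) - (-6)·(-4) = -10 - 24 = -34
j: (-6)·3 - (-5)·(-2) = -18 - 10 = -28
k: (-5)·(-4) - 5·3 = 20 - 15 = 5
p × q = (-34, -28, 5)

(-34, -28, 5)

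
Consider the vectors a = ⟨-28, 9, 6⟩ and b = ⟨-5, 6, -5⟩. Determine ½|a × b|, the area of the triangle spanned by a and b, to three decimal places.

i: 9·(-5) - 6·6 = -45 - 36 = -81
j: 6·(-5) - (-28)·(-5) = -30 - 140 = -170
k: (-28)·6 - 9·(-5) = -168 - (-45) = -123
a × b = (-81, -170, -123)
|a × b| = √((-81)² + (-170)² + (-123)²) = √50590 ≈ 224.9222
area = ½ · 224.9222 ≈ 112.461

112.461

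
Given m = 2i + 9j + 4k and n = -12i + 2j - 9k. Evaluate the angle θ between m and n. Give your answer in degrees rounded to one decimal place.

106.0

m · n = 2·(-12) + 9·2 + 4·(-9) = -24 + 18 - 36 = -42
|m|² = 4 + 81 + 16 = 101,  |m| = √101 ≈ 10.049876
|n|² = 144 + 4 + 81 = 229,  |n| = √229 ≈ 15.132746
cos θ = -42 / (10.049876 · 15.132746) ≈ -0.27617
θ = arccos(-0.27617) ≈ 106.0°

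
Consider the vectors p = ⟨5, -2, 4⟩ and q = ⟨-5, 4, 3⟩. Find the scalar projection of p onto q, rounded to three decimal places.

p · q = 5·(-5) + (-2)·4 + 4·3 = -25 - 8 + 12 = -21
|q| = √(25 + 16 + 9) = √50 ≈ 7.0711
comp_q p = -21 / √50 ≈ -2.970

-2.970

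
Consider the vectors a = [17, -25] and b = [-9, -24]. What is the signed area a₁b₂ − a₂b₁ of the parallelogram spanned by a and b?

-633

17·(-24) - (-25)·(-9) = -408 - 225 = -633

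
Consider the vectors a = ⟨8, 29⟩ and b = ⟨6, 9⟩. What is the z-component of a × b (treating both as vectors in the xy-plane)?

8·9 - 29·6 = 72 - 174 = -102

-102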